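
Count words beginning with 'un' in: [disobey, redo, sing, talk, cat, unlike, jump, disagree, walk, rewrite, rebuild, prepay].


Checking each word for prefix 'un':
  'disobey' -> no (count: 0)
  'redo' -> no (count: 0)
  'sing' -> no (count: 0)
  'talk' -> no (count: 0)
  'cat' -> no (count: 0)
  'unlike' -> YES, starts with 'un' (count: 1)
  'jump' -> no (count: 1)
  'disagree' -> no (count: 1)
  'walk' -> no (count: 1)
  'rewrite' -> no (count: 1)
  'rebuild' -> no (count: 1)
  'prepay' -> no (count: 1)
Total with prefix 'un': 1

1


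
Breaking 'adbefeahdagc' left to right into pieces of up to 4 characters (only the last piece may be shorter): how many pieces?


'adbefeahdagc' has 12 characters.
Chunking with max size 4:
  Chunk 1: 'adbe' (positions 0-3)
  Chunk 2: 'feah' (positions 4-7)
  Chunk 3: 'dagc' (positions 8-11)
Total chunks: ceil(12 / 4) = 3

3


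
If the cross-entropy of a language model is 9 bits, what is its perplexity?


Perplexity formula: PP = 2^H
H = 9
PP = 2^9
PP = 2^9 = 512

512


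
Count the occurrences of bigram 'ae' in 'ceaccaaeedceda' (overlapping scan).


Scanning 'ceaccaaeedceda' for bigram 'ae':
  Position 0: 'ce' -> no
  Position 1: 'ea' -> no
  Position 2: 'ac' -> no
  Position 3: 'cc' -> no
  Position 4: 'ca' -> no
  Position 5: 'aa' -> no
  Position 6: 'ae' -> MATCH
  Position 7: 'ee' -> no
  Position 8: 'ed' -> no
  Position 9: 'dc' -> no
  Position 10: 'ce' -> no
  Position 11: 'ed' -> no
  Position 12: 'da' -> no
Total matches: 1

1


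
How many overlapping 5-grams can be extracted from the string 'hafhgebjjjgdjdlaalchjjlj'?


String 'hafhgebjjjgdjdlaalchjjlj' has length L = 24.
Number of overlapping n-grams = L - n + 1
Substituting: 24 - 5 + 1 = 20

20


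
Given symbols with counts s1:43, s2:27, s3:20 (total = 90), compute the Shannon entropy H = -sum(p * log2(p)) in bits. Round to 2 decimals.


Computing entropy H = -sum(p_i * log2(p_i)):
  s1: p = 43/90 = 0.4778, -p*log2(p) = 0.5091
  s2: p = 27/90 = 0.3000, -p*log2(p) = 0.5211
  s3: p = 20/90 = 0.2222, -p*log2(p) = 0.4822
H = sum of terms = 1.5124
Rounded to 2 decimals: 1.51

1.51


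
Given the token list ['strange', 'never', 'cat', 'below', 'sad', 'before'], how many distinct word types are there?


Listing all tokens and tracking unique types:
  Token 1: 'strange' -> NEW (unique so far: 1)
  Token 2: 'never' -> NEW (unique so far: 2)
  Token 3: 'cat' -> NEW (unique so far: 3)
  Token 4: 'below' -> NEW (unique so far: 4)
  Token 5: 'sad' -> NEW (unique so far: 5)
  Token 6: 'before' -> NEW (unique so far: 6)
Unique types: ('before', 'below', 'cat', 'never', 'sad', 'strange')
Vocabulary size: 6

6


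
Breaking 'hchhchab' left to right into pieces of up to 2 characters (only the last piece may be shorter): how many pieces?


'hchhchab' has 8 characters.
Chunking with max size 2:
  Chunk 1: 'hc' (positions 0-1)
  Chunk 2: 'hh' (positions 2-3)
  Chunk 3: 'ch' (positions 4-5)
  Chunk 4: 'ab' (positions 6-7)
Total chunks: ceil(8 / 2) = 4

4


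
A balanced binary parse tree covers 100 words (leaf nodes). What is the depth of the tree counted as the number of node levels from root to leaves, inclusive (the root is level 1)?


In a balanced binary tree with n leaves the deepest leaf is ceil(log2(n)) edges below the root,
so counting node levels inclusive of root and leaves gives ceil(log2(n)) + 1 levels.
log2(100) = 6.6439
ceil(6.6439) = 7
levels = 7 + 1 = 8

8


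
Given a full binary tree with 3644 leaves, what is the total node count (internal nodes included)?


Leaf nodes (terminals): 3644
Internal nodes = n - 1 = 3644 - 1 = 3643
Total = leaves + internal = 3644 + 3643 = 7287

7287


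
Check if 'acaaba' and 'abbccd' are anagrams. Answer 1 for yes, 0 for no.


Sort characters of 'acaaba': 'aaaabc'
Sort characters of 'abbccd': 'abbccd'
Sorted forms differ -> they are NOT anagrams
Result: 0

0


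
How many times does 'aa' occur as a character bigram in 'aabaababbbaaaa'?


Scanning 'aabaababbbaaaa' for bigram 'aa':
  Position 0: 'aa' -> MATCH
  Position 1: 'ab' -> no
  Position 2: 'ba' -> no
  Position 3: 'aa' -> MATCH
  Position 4: 'ab' -> no
  Position 5: 'ba' -> no
  Position 6: 'ab' -> no
  Position 7: 'bb' -> no
  Position 8: 'bb' -> no
  Position 9: 'ba' -> no
  Position 10: 'aa' -> MATCH
  Position 11: 'aa' -> MATCH
  Position 12: 'aa' -> MATCH
Total matches: 5

5


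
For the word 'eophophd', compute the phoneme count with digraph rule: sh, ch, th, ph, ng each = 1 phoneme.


Parsing 'eophophd' greedily, digraphs first:
  'e' -> vowel phoneme (phonemes so far: 1)
  'o' -> vowel phoneme (phonemes so far: 2)
  'ph' -> digraph (1 consonant phoneme) (phonemes so far: 3)
  'o' -> vowel phoneme (phonemes so far: 4)
  'ph' -> digraph (1 consonant phoneme) (phonemes so far: 5)
  'd' -> consonant phoneme (phonemes so far: 6)
Total phonemes: 6

6


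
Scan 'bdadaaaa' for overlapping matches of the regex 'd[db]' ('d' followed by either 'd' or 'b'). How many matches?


Pattern: d[db] means 'd' followed by either 'd' or 'b'.
Scanning 'bdadaaaa' position-by-position:
  Pos 0: window 'bd' -> no
  Pos 1: window 'da' -> no
  Pos 2: window 'ad' -> no
  Pos 3: window 'da' -> no
  Pos 4: window 'aa' -> no
  Pos 5: window 'aa' -> no
  Pos 6: window 'aa' -> no
  Pos 7: window 'a' -> no
Total matches: 0

0


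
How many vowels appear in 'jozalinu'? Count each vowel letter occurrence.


Scanning each character of 'jozalinu':
  Position 1: 'j' -> consonant (running count: 0)
  Position 2: 'o' -> vowel (running count: 1)
  Position 3: 'z' -> consonant (running count: 1)
  Position 4: 'a' -> vowel (running count: 2)
  Position 5: 'l' -> consonant (running count: 2)
  Position 6: 'i' -> vowel (running count: 3)
  Position 7: 'n' -> consonant (running count: 3)
  Position 8: 'u' -> vowel (running count: 4)
Total vowels: 4

4


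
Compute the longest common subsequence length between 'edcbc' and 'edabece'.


DP table for LCS of 'edcbc' and 'edabece':
       e  d  a  b  e  c  e
    0  0  0  0  0  0  0  0
  e 0  1  1  1  1  1  1  1
  d 0  1  2  2  2  2  2  2
  c 0  1  2  2  2  2  3  3
  b 0  1  2  2  3  3  3  3
  c 0  1  2  2  3  3  4  4
LCS: 'edbc'
LCS length = 4

4


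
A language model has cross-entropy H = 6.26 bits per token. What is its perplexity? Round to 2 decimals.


Perplexity formula: PP = 2^H
H = 6.26
PP = 2^6.26
Decompose: 2^6.26 = 2^6 * 2^0.26
2^6 = 64, 2^0.26 ~ 1.1974787
PP ~ 64 * 1.1974787 = 76.6386368
Rounded to 2 decimals: 76.64

76.64


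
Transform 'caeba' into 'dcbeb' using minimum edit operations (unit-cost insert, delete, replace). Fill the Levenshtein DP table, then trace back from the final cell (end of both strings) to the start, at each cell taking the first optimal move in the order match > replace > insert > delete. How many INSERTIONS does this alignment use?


Edit distance = 3. Backtracking from cell (5, 5) with preference match > replace > insert > delete,
then listing the resulting alignment 'caeba' -> 'dcbeb' left to right:
  Step 1: insert 'd' [insertion #1]
  Step 2: keep 'c'
  Step 3: replace a->b
  Step 4: keep 'e'
  Step 5: keep 'b'
  Step 6: delete 'a'
Total insertions: 1

1


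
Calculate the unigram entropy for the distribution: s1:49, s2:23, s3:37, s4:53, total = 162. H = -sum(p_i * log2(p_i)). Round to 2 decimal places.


Computing entropy H = -sum(p_i * log2(p_i)):
  s1: p = 49/162 = 0.3025, -p*log2(p) = 0.5218
  s2: p = 23/162 = 0.1420, -p*log2(p) = 0.3998
  s3: p = 37/162 = 0.2284, -p*log2(p) = 0.4866
  s4: p = 53/162 = 0.3272, -p*log2(p) = 0.5274
H = sum of terms = 1.9356
Rounded to 2 decimals: 1.94

1.94


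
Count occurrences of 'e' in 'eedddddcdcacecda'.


Scanning 'eedddddcdcacecda' for 'e':
  Position 0: 'e' -> MATCH (count: 1)
  Position 1: 'e' -> MATCH (count: 2)
  Position 12: 'e' -> MATCH (count: 3)
Total occurrences of 'e': 3

3


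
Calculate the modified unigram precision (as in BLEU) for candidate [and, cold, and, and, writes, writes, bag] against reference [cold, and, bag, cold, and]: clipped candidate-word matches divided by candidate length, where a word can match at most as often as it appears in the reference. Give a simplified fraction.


Reference word counts: {'and': 2, 'bag': 1, 'cold': 2}
Checking each candidate word (with clipping):
  'and' -> in reference (ref count 2, used 1/2) -> match (matches: 1)
  'cold' -> in reference (ref count 2, used 1/2) -> match (matches: 2)
  'and' -> in reference (ref count 2, used 2/2) -> match (matches: 3)
  'and' -> ref count 2 already used up (2/2) -> clipped, no match (matches: 3)
  'writes' -> not in reference -> no match (matches: 3)
  'writes' -> not in reference -> no match (matches: 3)
  'bag' -> in reference (ref count 1, used 1/1) -> match (matches: 4)
Clipped matches: 4, Candidate length: 7
Precision = 4/7

4/7


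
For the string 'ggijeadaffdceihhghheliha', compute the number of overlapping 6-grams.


String 'ggijeadaffdceihhghheliha' has length L = 24.
Number of overlapping n-grams = L - n + 1
Substituting: 24 - 6 + 1 = 19

19


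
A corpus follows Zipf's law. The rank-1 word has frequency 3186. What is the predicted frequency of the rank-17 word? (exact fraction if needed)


Zipf's law: freq(rank) = f1 / rank
f1 = 3186, rank = 17
freq = 3186 / 17
GCD(3186, 17) = 1
Simplified: 3186/17

3186/17


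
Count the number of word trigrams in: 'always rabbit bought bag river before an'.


Word trigrams from [7] words:
  Trigram 1: (always rabbit bought)
  Trigram 2: (rabbit bought bag)
  Trigram 3: (bought bag river)
  Trigram 4: (bag river before)
  Trigram 5: (river before an)
Total word trigrams: 7 - 2 = 5

5


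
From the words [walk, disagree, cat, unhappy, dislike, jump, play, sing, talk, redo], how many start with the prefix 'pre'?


Checking each word for prefix 'pre':
  'walk' -> no (count: 0)
  'disagree' -> no (count: 0)
  'cat' -> no (count: 0)
  'unhappy' -> no (count: 0)
  'dislike' -> no (count: 0)
  'jump' -> no (count: 0)
  'play' -> no (count: 0)
  'sing' -> no (count: 0)
  'talk' -> no (count: 0)
  'redo' -> no (count: 0)
Total with prefix 'pre': 0

0


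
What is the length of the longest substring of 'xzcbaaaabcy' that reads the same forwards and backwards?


Scanning 'xzcbaaaabcy' for palindromic substrings.
Substring at positions 2-9: 'cbaaaabc'.
Check: reverse('cbaaaabc') = 'cbaaaabc' -> palindrome confirmed.
Neighbouring characters ('z' / 'y') break symmetry, so it cannot extend further.
No longer palindromic substring exists; longest length = 8

8


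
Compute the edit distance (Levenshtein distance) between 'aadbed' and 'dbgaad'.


Building DP table for s1='aadbed' (len 6) and s2='dbgaad' (len 6):
       d  b  g  a  a  d
    0  1  2  3  4  5  6
  a 1  1  2  3  3  4  5
  a 2  2  2  3  3  3  4
  d 3  2  3  3  4  4  3
  b 4  3  2  3  4  5  4
  e 5  4  3  3  4  5  5
  d 6  5  4  4  4  5  5
Edit distance = dp[6][6] = 5

5


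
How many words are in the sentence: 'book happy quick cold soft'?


Counting words by splitting on spaces:
  Word 1: 'book'
  Word 2: 'happy'
  Word 3: 'quick'
  Word 4: 'cold'
  Word 5: 'soft'
Total words: 5

5


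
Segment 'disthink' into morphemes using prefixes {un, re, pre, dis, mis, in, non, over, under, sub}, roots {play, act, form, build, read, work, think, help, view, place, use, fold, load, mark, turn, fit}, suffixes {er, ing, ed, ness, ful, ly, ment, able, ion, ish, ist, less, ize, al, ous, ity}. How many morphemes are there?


Segmenting 'disthink' against the inventory:
  'dis' -> prefix (morpheme 1)
  'think' -> root (morpheme 2)
Total morphemes: 2

2


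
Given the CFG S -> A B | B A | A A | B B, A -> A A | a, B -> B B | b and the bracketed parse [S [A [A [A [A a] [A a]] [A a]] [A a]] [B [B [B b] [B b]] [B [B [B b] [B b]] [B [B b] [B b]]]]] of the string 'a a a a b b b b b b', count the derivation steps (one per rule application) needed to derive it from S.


Every bracketed nonterminal node [X ...] in the tree is produced by exactly one rule application.
Reading the tree off as a leftmost derivation:
  Step 1: S  =>  A B   (applied S -> A B)
  Step 2: A B  =>  A A B   (applied A -> A A)
  Step 3: A A B  =>  A A A B   (applied A -> A A)
  Step 4: A A A B  =>  A A A A B   (applied A -> A A)
  Step 5: A A A A B  =>  a A A A B   (applied A -> a)
  Step 6: a A A A B  =>  a a A A B   (applied A -> a)
  Step 7: a a A A B  =>  a a a A B   (applied A -> a)
  Step 8: a a a A B  =>  a a a a B   (applied A -> a)
  Step 9: a a a a B  =>  a a a a B B   (applied B -> B B)
  Step 10: a a a a B B  =>  a a a a B B B   (applied B -> B B)
  Step 11: a a a a B B B  =>  a a a a b B B   (applied B -> b)
  Step 12: a a a a b B B  =>  a a a a b b B   (applied B -> b)
  Step 13: a a a a b b B  =>  a a a a b b B B   (applied B -> B B)
  Step 14: a a a a b b B B  =>  a a a a b b B B B   (applied B -> B B)
  Step 15: a a a a b b B B B  =>  a a a a b b b B B   (applied B -> b)
  Step 16: a a a a b b b B B  =>  a a a a b b b b B   (applied B -> b)
  Step 17: a a a a b b b b B  =>  a a a a b b b b B B   (applied B -> B B)
  Step 18: a a a a b b b b B B  =>  a a a a b b b b b B   (applied B -> b)
  Step 19: a a a a b b b b b B  =>  a a a a b b b b b b   (applied B -> b)
Final yield: a a a a b b b b b b
Total rewrite steps: 19

19


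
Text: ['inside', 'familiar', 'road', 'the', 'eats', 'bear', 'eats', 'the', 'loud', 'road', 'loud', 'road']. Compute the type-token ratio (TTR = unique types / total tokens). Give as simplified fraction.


Tokens: 12
Unique types: ('bear', 'eats', 'familiar', 'inside', 'loud', 'road', 'the') = 7
TTR = 7/12
Already in lowest terms.

7/12


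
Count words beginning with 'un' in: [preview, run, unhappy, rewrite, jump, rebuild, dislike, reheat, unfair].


Checking each word for prefix 'un':
  'preview' -> no (count: 0)
  'run' -> no (count: 0)
  'unhappy' -> YES, starts with 'un' (count: 1)
  'rewrite' -> no (count: 1)
  'jump' -> no (count: 1)
  'rebuild' -> no (count: 1)
  'dislike' -> no (count: 1)
  'reheat' -> no (count: 1)
  'unfair' -> YES, starts with 'un' (count: 2)
Total with prefix 'un': 2

2


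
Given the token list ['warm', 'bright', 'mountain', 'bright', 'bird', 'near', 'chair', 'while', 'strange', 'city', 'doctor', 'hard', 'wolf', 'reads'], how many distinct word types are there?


Listing all tokens and tracking unique types:
  Token 1: 'warm' -> NEW (unique so far: 1)
  Token 2: 'bright' -> NEW (unique so far: 2)
  Token 3: 'mountain' -> NEW (unique so far: 3)
  Token 4: 'bright' -> duplicate (unique so far: 3)
  Token 5: 'bird' -> NEW (unique so far: 4)
  Token 6: 'near' -> NEW (unique so far: 5)
  Token 7: 'chair' -> NEW (unique so far: 6)
  Token 8: 'while' -> NEW (unique so far: 7)
  Token 9: 'strange' -> NEW (unique so far: 8)
  Token 10: 'city' -> NEW (unique so far: 9)
  Token 11: 'doctor' -> NEW (unique so far: 10)
  Token 12: 'hard' -> NEW (unique so far: 11)
  Token 13: 'wolf' -> NEW (unique so far: 12)
  Token 14: 'reads' -> NEW (unique so far: 13)
Unique types: ('bird', 'bright', 'chair', 'city', 'doctor', 'hard', 'mountain', 'near', 'reads', 'strange', 'warm', 'while', 'wolf')
Vocabulary size: 13

13


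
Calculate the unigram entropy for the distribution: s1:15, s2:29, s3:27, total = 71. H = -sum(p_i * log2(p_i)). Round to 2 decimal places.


Computing entropy H = -sum(p_i * log2(p_i)):
  s1: p = 15/71 = 0.2113, -p*log2(p) = 0.4738
  s2: p = 29/71 = 0.4085, -p*log2(p) = 0.5276
  s3: p = 27/71 = 0.3803, -p*log2(p) = 0.5304
H = sum of terms = 1.5318
Rounded to 2 decimals: 1.53

1.53


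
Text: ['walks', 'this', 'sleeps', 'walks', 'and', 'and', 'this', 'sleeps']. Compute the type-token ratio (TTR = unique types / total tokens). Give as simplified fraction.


Tokens: 8
Unique types: ('and', 'sleeps', 'this', 'walks') = 4
TTR = 4/8
Simplify: divide both by 4 -> 1/2
TTR = 1/2

1/2


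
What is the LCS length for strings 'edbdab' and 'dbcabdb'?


DP table for LCS of 'edbdab' and 'dbcabdb':
       d  b  c  a  b  d  b
    0  0  0  0  0  0  0  0
  e 0  0  0  0  0  0  0  0
  d 0  1  1  1  1  1  1  1
  b 0  1  2  2  2  2  2  2
  d 0  1  2  2  2  2  3  3
  a 0  1  2  2  3  3  3  3
  b 0  1  2  2  3  4  4  4
LCS: 'dbdb'
LCS length = 4

4


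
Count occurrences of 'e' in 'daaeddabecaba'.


Scanning 'daaeddabecaba' for 'e':
  Position 3: 'e' -> MATCH (count: 1)
  Position 8: 'e' -> MATCH (count: 2)
Total occurrences of 'e': 2

2


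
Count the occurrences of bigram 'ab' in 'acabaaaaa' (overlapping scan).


Scanning 'acabaaaaa' for bigram 'ab':
  Position 0: 'ac' -> no
  Position 1: 'ca' -> no
  Position 2: 'ab' -> MATCH
  Position 3: 'ba' -> no
  Position 4: 'aa' -> no
  Position 5: 'aa' -> no
  Position 6: 'aa' -> no
  Position 7: 'aa' -> no
Total matches: 1

1


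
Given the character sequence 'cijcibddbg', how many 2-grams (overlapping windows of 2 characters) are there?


String 'cijcibddbg' has length L = 10.
Number of overlapping n-grams = L - n + 1
Substituting: 10 - 2 + 1 = 9

9


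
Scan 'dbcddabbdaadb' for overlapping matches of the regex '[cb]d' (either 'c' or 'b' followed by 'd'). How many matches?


Pattern: [cb]d means either 'c' or 'b' followed by 'd'.
Scanning 'dbcddabbdaadb' position-by-position:
  Pos 0: window 'db' -> no
  Pos 1: window 'bc' -> no
  Pos 2: window 'cd' -> MATCH
  Pos 3: window 'dd' -> no
  Pos 4: window 'da' -> no
  Pos 5: window 'ab' -> no
  Pos 6: window 'bb' -> no
  Pos 7: window 'bd' -> MATCH
  Pos 8: window 'da' -> no
  Pos 9: window 'aa' -> no
  Pos 10: window 'ad' -> no
  Pos 11: window 'db' -> no
  Pos 12: window 'b' -> no
Total matches: 2

2


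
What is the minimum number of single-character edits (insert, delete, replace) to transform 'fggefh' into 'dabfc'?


Building DP table for s1='fggefh' (len 6) and s2='dabfc' (len 5):
       d  a  b  f  c
    0  1  2  3  4  5
  f 1  1  2  3  3  4
  g 2  2  2  3  4  4
  g 3  3  3  3  4  5
  e 4  4  4  4  4  5
  f 5  5  5  5  4  5
  h 6  6  6  6  5  5
Edit distance = dp[6][5] = 5

5


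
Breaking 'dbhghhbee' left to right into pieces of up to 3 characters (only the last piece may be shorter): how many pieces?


'dbhghhbee' has 9 characters.
Chunking with max size 3:
  Chunk 1: 'dbh' (positions 0-2)
  Chunk 2: 'ghh' (positions 3-5)
  Chunk 3: 'bee' (positions 6-8)
Total chunks: ceil(9 / 3) = 3

3


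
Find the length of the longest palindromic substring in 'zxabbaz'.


Scanning 'zxabbaz' for palindromic substrings.
Substring at positions 2-5: 'abba'.
Check: reverse('abba') = 'abba' -> palindrome confirmed.
Neighbouring characters ('x' / 'z') break symmetry, so it cannot extend further.
No longer palindromic substring exists; longest length = 4

4


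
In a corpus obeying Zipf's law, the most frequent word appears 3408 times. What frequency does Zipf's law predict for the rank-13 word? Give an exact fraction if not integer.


Zipf's law: freq(rank) = f1 / rank
f1 = 3408, rank = 13
freq = 3408 / 13
GCD(3408, 13) = 1
Simplified: 3408/13

3408/13


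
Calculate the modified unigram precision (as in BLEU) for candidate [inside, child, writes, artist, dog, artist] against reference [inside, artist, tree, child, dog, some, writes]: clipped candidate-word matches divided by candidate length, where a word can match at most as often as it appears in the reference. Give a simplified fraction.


Reference word counts: {'artist': 1, 'child': 1, 'dog': 1, 'inside': 1, 'some': 1, 'tree': 1, 'writes': 1}
Checking each candidate word (with clipping):
  'inside' -> in reference (ref count 1, used 1/1) -> match (matches: 1)
  'child' -> in reference (ref count 1, used 1/1) -> match (matches: 2)
  'writes' -> in reference (ref count 1, used 1/1) -> match (matches: 3)
  'artist' -> in reference (ref count 1, used 1/1) -> match (matches: 4)
  'dog' -> in reference (ref count 1, used 1/1) -> match (matches: 5)
  'artist' -> ref count 1 already used up (1/1) -> clipped, no match (matches: 5)
Clipped matches: 5, Candidate length: 6
Precision = 5/6

5/6


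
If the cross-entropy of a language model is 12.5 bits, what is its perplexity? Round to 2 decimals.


Perplexity formula: PP = 2^H
H = 12.5
PP = 2^12.5
Decompose: 2^12.5 = 2^12 * 2^0.5 = 2^12 * sqrt(2)
2^12 = 4096, sqrt(2) ~ 1.4142136
PP ~ 4096 * 1.4142136 = 5792.6189056
Rounded to 2 decimals: 5792.62

5792.62


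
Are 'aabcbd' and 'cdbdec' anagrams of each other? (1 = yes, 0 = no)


Sort characters of 'aabcbd': 'aabbcd'
Sort characters of 'cdbdec': 'bccdde'
Sorted forms differ -> they are NOT anagrams
Result: 0

0


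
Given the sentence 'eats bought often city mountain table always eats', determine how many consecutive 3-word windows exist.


Word trigrams from [8] words:
  Trigram 1: (eats bought often)
  Trigram 2: (bought often city)
  Trigram 3: (often city mountain)
  Trigram 4: (city mountain table)
  Trigram 5: (mountain table always)
  Trigram 6: (table always eats)
Total word trigrams: 8 - 2 = 6

6


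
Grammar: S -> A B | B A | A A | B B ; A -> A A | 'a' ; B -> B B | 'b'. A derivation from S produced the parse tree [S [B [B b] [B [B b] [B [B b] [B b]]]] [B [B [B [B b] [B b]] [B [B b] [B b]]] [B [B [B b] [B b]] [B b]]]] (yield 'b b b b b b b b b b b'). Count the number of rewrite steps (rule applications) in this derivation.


Every bracketed nonterminal node [X ...] in the tree is produced by exactly one rule application.
Reading the tree off as a leftmost derivation:
  Step 1: S  =>  B B   (applied S -> B B)
  Step 2: B B  =>  B B B   (applied B -> B B)
  Step 3: B B B  =>  b B B   (applied B -> b)
  Step 4: b B B  =>  b B B B   (applied B -> B B)
  Step 5: b B B B  =>  b b B B   (applied B -> b)
  Step 6: b b B B  =>  b b B B B   (applied B -> B B)
  Step 7: b b B B B  =>  b b b B B   (applied B -> b)
  Step 8: b b b B B  =>  b b b b B   (applied B -> b)
  Step 9: b b b b B  =>  b b b b B B   (applied B -> B B)
  Step 10: b b b b B B  =>  b b b b B B B   (applied B -> B B)
  Step 11: b b b b B B B  =>  b b b b B B B B   (applied B -> B B)
  Step 12: b b b b B B B B  =>  b b b b b B B B   (applied B -> b)
  Step 13: b b b b b B B B  =>  b b b b b b B B   (applied B -> b)
  Step 14: b b b b b b B B  =>  b b b b b b B B B   (applied B -> B B)
  Step 15: b b b b b b B B B  =>  b b b b b b b B B   (applied B -> b)
  Step 16: b b b b b b b B B  =>  b b b b b b b b B   (applied B -> b)
  Step 17: b b b b b b b b B  =>  b b b b b b b b B B   (applied B -> B B)
  Step 18: b b b b b b b b B B  =>  b b b b b b b b B B B   (applied B -> B B)
  Step 19: b b b b b b b b B B B  =>  b b b b b b b b b B B   (applied B -> b)
  Step 20: b b b b b b b b b B B  =>  b b b b b b b b b b B   (applied B -> b)
  Step 21: b b b b b b b b b b B  =>  b b b b b b b b b b b   (applied B -> b)
Final yield: b b b b b b b b b b b
Total rewrite steps: 21

21


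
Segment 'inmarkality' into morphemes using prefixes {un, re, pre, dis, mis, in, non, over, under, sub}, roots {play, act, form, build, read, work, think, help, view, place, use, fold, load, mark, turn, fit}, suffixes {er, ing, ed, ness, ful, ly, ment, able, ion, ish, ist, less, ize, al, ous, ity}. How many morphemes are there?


Segmenting 'inmarkality' against the inventory:
  'in' -> prefix (morpheme 1)
  'mark' -> root (morpheme 2)
  'al' -> suffix (morpheme 3)
  'ity' -> suffix (morpheme 4)
Total morphemes: 4

4


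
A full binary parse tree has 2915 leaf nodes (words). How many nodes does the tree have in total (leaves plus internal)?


Leaf nodes (terminals): 2915
Internal nodes = n - 1 = 2915 - 1 = 2914
Total = leaves + internal = 2915 + 2914 = 5829

5829


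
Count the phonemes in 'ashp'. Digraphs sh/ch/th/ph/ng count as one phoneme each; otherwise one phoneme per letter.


Parsing 'ashp' greedily, digraphs first:
  'a' -> vowel phoneme (phonemes so far: 1)
  'sh' -> digraph (1 consonant phoneme) (phonemes so far: 2)
  'p' -> consonant phoneme (phonemes so far: 3)
Total phonemes: 3

3


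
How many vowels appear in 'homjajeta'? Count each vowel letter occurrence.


Scanning each character of 'homjajeta':
  Position 1: 'h' -> consonant (running count: 0)
  Position 2: 'o' -> vowel (running count: 1)
  Position 3: 'm' -> consonant (running count: 1)
  Position 4: 'j' -> consonant (running count: 1)
  Position 5: 'a' -> vowel (running count: 2)
  Position 6: 'j' -> consonant (running count: 2)
  Position 7: 'e' -> vowel (running count: 3)
  Position 8: 't' -> consonant (running count: 3)
  Position 9: 'a' -> vowel (running count: 4)
Total vowels: 4

4


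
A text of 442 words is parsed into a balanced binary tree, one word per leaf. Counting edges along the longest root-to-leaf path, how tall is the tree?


In a balanced binary tree with n leaves the deepest leaf is ceil(log2(n)) edges below the root.
log2(442) = 8.7879
ceil(8.7879) = 9
height (edges) = 9

9


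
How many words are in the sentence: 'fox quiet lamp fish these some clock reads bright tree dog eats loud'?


Counting words by splitting on spaces:
  Word 1: 'fox'
  Word 2: 'quiet'
  Word 3: 'lamp'
  Word 4: 'fish'
  Word 5: 'these'
  Word 6: 'some'
  Word 7: 'clock'
  Word 8: 'reads'
  Word 9: 'bright'
  Word 10: 'tree'
  Word 11: 'dog'
  Word 12: 'eats'
  Word 13: 'loud'
Total words: 13

13


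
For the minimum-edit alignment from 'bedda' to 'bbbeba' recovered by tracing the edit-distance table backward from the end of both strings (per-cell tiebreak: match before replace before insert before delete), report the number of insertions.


Edit distance = 4. Backtracking from cell (5, 6) with preference match > replace > insert > delete,
then listing the resulting alignment 'bedda' -> 'bbbeba' left to right:
  Step 1: insert 'b' [insertion #1]
  Step 2: keep 'b'
  Step 3: replace e->b
  Step 4: replace d->e
  Step 5: replace d->b
  Step 6: keep 'a'
Total insertions: 1

1


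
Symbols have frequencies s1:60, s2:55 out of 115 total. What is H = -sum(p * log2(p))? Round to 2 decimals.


Computing entropy H = -sum(p_i * log2(p_i)):
  s1: p = 60/115 = 0.5217, -p*log2(p) = 0.4897
  s2: p = 55/115 = 0.4783, -p*log2(p) = 0.5089
H = sum of terms = 0.9986
Rounded to 2 decimals: 1.00

1.00


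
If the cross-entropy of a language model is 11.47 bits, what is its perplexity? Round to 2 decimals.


Perplexity formula: PP = 2^H
H = 11.47
PP = 2^11.47
Decompose: 2^11.47 = 2^11 * 2^0.47
2^11 = 2048, 2^0.47 ~ 1.3851095
PP ~ 2048 * 1.3851095 = 2836.7042560
Rounded to 2 decimals: 2836.70

2836.70


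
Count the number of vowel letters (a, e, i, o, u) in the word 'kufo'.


Scanning each character of 'kufo':
  Position 1: 'k' -> consonant (running count: 0)
  Position 2: 'u' -> vowel (running count: 1)
  Position 3: 'f' -> consonant (running count: 1)
  Position 4: 'o' -> vowel (running count: 2)
Total vowels: 2

2


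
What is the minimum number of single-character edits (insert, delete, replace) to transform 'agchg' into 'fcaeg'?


Building DP table for s1='agchg' (len 5) and s2='fcaeg' (len 5):
       f  c  a  e  g
    0  1  2  3  4  5
  a 1  1  2  2  3  4
  g 2  2  2  3  3  3
  c 3  3  2  3  4  4
  h 4  4  3  3  4  5
  g 5  5  4  4  4  4
Edit distance = dp[5][5] = 4

4


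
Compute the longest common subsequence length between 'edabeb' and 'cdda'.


DP table for LCS of 'edabeb' and 'cdda':
       c  d  d  a
    0  0  0  0  0
  e 0  0  0  0  0
  d 0  0  1  1  1
  a 0  0  1  1  2
  b 0  0  1  1  2
  e 0  0  1  1  2
  b 0  0  1  1  2
LCS: 'da'
LCS length = 2

2


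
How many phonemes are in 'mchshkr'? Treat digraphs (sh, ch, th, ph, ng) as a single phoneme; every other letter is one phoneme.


Parsing 'mchshkr' greedily, digraphs first:
  'm' -> consonant phoneme (phonemes so far: 1)
  'ch' -> digraph (1 consonant phoneme) (phonemes so far: 2)
  'sh' -> digraph (1 consonant phoneme) (phonemes so far: 3)
  'k' -> consonant phoneme (phonemes so far: 4)
  'r' -> consonant phoneme (phonemes so far: 5)
Total phonemes: 5

5


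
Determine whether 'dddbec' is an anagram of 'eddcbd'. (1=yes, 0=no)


Sort characters of 'dddbec': 'bcddde'
Sort characters of 'eddcbd': 'bcddde'
Sorted forms match -> they ARE anagrams
Result: 1

1


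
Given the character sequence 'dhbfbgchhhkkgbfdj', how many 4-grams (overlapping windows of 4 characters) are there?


String 'dhbfbgchhhkkgbfdj' has length L = 17.
Number of overlapping n-grams = L - n + 1
Substituting: 17 - 4 + 1 = 14

14


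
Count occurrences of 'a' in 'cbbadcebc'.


Scanning 'cbbadcebc' for 'a':
  Position 3: 'a' -> MATCH (count: 1)
Total occurrences of 'a': 1

1


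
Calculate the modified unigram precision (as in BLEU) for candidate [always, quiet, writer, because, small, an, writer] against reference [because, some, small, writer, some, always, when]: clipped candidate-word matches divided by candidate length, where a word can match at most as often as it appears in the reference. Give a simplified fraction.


Reference word counts: {'always': 1, 'because': 1, 'small': 1, 'some': 2, 'when': 1, 'writer': 1}
Checking each candidate word (with clipping):
  'always' -> in reference (ref count 1, used 1/1) -> match (matches: 1)
  'quiet' -> not in reference -> no match (matches: 1)
  'writer' -> in reference (ref count 1, used 1/1) -> match (matches: 2)
  'because' -> in reference (ref count 1, used 1/1) -> match (matches: 3)
  'small' -> in reference (ref count 1, used 1/1) -> match (matches: 4)
  'an' -> not in reference -> no match (matches: 4)
  'writer' -> ref count 1 already used up (1/1) -> clipped, no match (matches: 4)
Clipped matches: 4, Candidate length: 7
Precision = 4/7

4/7


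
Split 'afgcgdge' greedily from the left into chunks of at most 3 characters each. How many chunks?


'afgcgdge' has 8 characters.
Chunking with max size 3:
  Chunk 1: 'afg' (positions 0-2)
  Chunk 2: 'cgd' (positions 3-5)
  Chunk 3: 'ge' (positions 6-7)
Total chunks: ceil(8 / 3) = 3

3


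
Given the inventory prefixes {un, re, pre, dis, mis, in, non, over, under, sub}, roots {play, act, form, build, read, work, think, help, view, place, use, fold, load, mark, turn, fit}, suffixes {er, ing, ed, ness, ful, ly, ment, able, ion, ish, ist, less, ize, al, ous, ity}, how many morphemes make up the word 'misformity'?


Segmenting 'misformity' against the inventory:
  'mis' -> prefix (morpheme 1)
  'form' -> root (morpheme 2)
  'ity' -> suffix (morpheme 3)
Total morphemes: 3

3


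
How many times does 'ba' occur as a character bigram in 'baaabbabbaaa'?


Scanning 'baaabbabbaaa' for bigram 'ba':
  Position 0: 'ba' -> MATCH
  Position 1: 'aa' -> no
  Position 2: 'aa' -> no
  Position 3: 'ab' -> no
  Position 4: 'bb' -> no
  Position 5: 'ba' -> MATCH
  Position 6: 'ab' -> no
  Position 7: 'bb' -> no
  Position 8: 'ba' -> MATCH
  Position 9: 'aa' -> no
  Position 10: 'aa' -> no
Total matches: 3

3


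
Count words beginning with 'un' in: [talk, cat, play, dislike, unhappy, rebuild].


Checking each word for prefix 'un':
  'talk' -> no (count: 0)
  'cat' -> no (count: 0)
  'play' -> no (count: 0)
  'dislike' -> no (count: 0)
  'unhappy' -> YES, starts with 'un' (count: 1)
  'rebuild' -> no (count: 1)
Total with prefix 'un': 1

1


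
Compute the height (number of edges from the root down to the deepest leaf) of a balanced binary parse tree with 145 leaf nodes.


In a balanced binary tree with n leaves the deepest leaf is ceil(log2(n)) edges below the root.
log2(145) = 7.1799
ceil(7.1799) = 8
height (edges) = 8

8


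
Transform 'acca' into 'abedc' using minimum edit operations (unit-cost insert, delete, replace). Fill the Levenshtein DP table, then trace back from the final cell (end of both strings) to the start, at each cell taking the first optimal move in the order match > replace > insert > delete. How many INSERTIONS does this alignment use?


Edit distance = 4. Backtracking from cell (4, 5) with preference match > replace > insert > delete,
then listing the resulting alignment 'acca' -> 'abedc' left to right:
  Step 1: keep 'a'
  Step 2: insert 'b' [insertion #1]
  Step 3: replace c->e
  Step 4: replace c->d
  Step 5: replace a->c
Total insertions: 1

1


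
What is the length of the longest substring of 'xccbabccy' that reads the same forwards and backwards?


Scanning 'xccbabccy' for palindromic substrings.
Substring at positions 1-7: 'ccbabcc'.
Check: reverse('ccbabcc') = 'ccbabcc' -> palindrome confirmed.
Neighbouring characters ('x' / 'y') break symmetry, so it cannot extend further.
No longer palindromic substring exists; longest length = 7

7


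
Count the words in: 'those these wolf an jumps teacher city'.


Counting words by splitting on spaces:
  Word 1: 'those'
  Word 2: 'these'
  Word 3: 'wolf'
  Word 4: 'an'
  Word 5: 'jumps'
  Word 6: 'teacher'
  Word 7: 'city'
Total words: 7

7


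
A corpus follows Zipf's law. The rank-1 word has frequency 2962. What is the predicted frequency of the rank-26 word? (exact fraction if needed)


Zipf's law: freq(rank) = f1 / rank
f1 = 2962, rank = 26
freq = 2962 / 26
GCD(2962, 26) = 2
Simplified: 1481/13

1481/13


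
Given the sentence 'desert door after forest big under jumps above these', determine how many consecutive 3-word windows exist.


Word trigrams from [9] words:
  Trigram 1: (desert door after)
  Trigram 2: (door after forest)
  Trigram 3: (after forest big)
  Trigram 4: (forest big under)
  Trigram 5: (big under jumps)
  Trigram 6: (under jumps above)
  Trigram 7: (jumps above these)
Total word trigrams: 9 - 2 = 7

7


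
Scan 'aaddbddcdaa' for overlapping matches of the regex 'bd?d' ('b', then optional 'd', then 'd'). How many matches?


Pattern: bd?d means 'b', then optional 'd', then 'd'.
Scanning 'aaddbddcdaa' position-by-position:
  Pos 0: window 'aad' -> no
  Pos 1: window 'add' -> no
  Pos 2: window 'ddb' -> no
  Pos 3: window 'dbd' -> no
  Pos 4: window 'bdd' -> MATCH
  Pos 5: window 'ddc' -> no
  Pos 6: window 'dcd' -> no
  Pos 7: window 'cda' -> no
  Pos 8: window 'daa' -> no
  Pos 9: window 'aa' -> no
  Pos 10: window 'a' -> no
Total matches: 1

1


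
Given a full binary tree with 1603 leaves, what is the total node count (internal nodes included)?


Leaf nodes (terminals): 1603
Internal nodes = n - 1 = 1603 - 1 = 1602
Total = leaves + internal = 1603 + 1602 = 3205

3205


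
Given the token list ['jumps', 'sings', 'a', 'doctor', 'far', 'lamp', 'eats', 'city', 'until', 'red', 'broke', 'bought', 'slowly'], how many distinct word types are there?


Listing all tokens and tracking unique types:
  Token 1: 'jumps' -> NEW (unique so far: 1)
  Token 2: 'sings' -> NEW (unique so far: 2)
  Token 3: 'a' -> NEW (unique so far: 3)
  Token 4: 'doctor' -> NEW (unique so far: 4)
  Token 5: 'far' -> NEW (unique so far: 5)
  Token 6: 'lamp' -> NEW (unique so far: 6)
  Token 7: 'eats' -> NEW (unique so far: 7)
  Token 8: 'city' -> NEW (unique so far: 8)
  Token 9: 'until' -> NEW (unique so far: 9)
  Token 10: 'red' -> NEW (unique so far: 10)
  Token 11: 'broke' -> NEW (unique so far: 11)
  Token 12: 'bought' -> NEW (unique so far: 12)
  Token 13: 'slowly' -> NEW (unique so far: 13)
Unique types: ('a', 'bought', 'broke', 'city', 'doctor', 'eats', 'far', 'jumps', 'lamp', 'red', 'sings', 'slowly', 'until')
Vocabulary size: 13

13


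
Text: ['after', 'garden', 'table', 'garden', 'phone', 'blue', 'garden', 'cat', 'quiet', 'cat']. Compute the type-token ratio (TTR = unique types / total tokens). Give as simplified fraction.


Tokens: 10
Unique types: ('after', 'blue', 'cat', 'garden', 'phone', 'quiet', 'table') = 7
TTR = 7/10
Already in lowest terms.

7/10


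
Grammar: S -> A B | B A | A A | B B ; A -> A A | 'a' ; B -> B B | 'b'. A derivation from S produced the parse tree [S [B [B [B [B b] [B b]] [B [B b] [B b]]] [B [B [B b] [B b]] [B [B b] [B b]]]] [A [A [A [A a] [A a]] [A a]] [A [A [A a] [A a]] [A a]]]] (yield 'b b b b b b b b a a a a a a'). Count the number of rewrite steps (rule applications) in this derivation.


Every bracketed nonterminal node [X ...] in the tree is produced by exactly one rule application.
Reading the tree off as a leftmost derivation:
  Step 1: S  =>  B A   (applied S -> B A)
  Step 2: B A  =>  B B A   (applied B -> B B)
  Step 3: B B A  =>  B B B A   (applied B -> B B)
  Step 4: B B B A  =>  B B B B A   (applied B -> B B)
  Step 5: B B B B A  =>  b B B B A   (applied B -> b)
  Step 6: b B B B A  =>  b b B B A   (applied B -> b)
  Step 7: b b B B A  =>  b b B B B A   (applied B -> B B)
  Step 8: b b B B B A  =>  b b b B B A   (applied B -> b)
  Step 9: b b b B B A  =>  b b b b B A   (applied B -> b)
  Step 10: b b b b B A  =>  b b b b B B A   (applied B -> B B)
  Step 11: b b b b B B A  =>  b b b b B B B A   (applied B -> B B)
  Step 12: b b b b B B B A  =>  b b b b b B B A   (applied B -> b)
  Step 13: b b b b b B B A  =>  b b b b b b B A   (applied B -> b)
  Step 14: b b b b b b B A  =>  b b b b b b B B A   (applied B -> B B)
  Step 15: b b b b b b B B A  =>  b b b b b b b B A   (applied B -> b)
  Step 16: b b b b b b b B A  =>  b b b b b b b b A   (applied B -> b)
  Step 17: b b b b b b b b A  =>  b b b b b b b b A A   (applied A -> A A)
  Step 18: b b b b b b b b A A  =>  b b b b b b b b A A A   (applied A -> A A)
  Step 19: b b b b b b b b A A A  =>  b b b b b b b b A A A A   (applied A -> A A)
  Step 20: b b b b b b b b A A A A  =>  b b b b b b b b a A A A   (applied A -> a)
  Step 21: b b b b b b b b a A A A  =>  b b b b b b b b a a A A   (applied A -> a)
  Step 22: b b b b b b b b a a A A  =>  b b b b b b b b a a a A   (applied A -> a)
  Step 23: b b b b b b b b a a a A  =>  b b b b b b b b a a a A A   (applied A -> A A)
  Step 24: b b b b b b b b a a a A A  =>  b b b b b b b b a a a A A A   (applied A -> A A)
  Step 25: b b b b b b b b a a a A A A  =>  b b b b b b b b a a a a A A   (applied A -> a)
  Step 26: b b b b b b b b a a a a A A  =>  b b b b b b b b a a a a a A   (applied A -> a)
  Step 27: b b b b b b b b a a a a a A  =>  b b b b b b b b a a a a a a   (applied A -> a)
Final yield: b b b b b b b b a a a a a a
Total rewrite steps: 27

27


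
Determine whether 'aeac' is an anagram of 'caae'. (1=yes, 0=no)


Sort characters of 'aeac': 'aace'
Sort characters of 'caae': 'aace'
Sorted forms match -> they ARE anagrams
Result: 1

1


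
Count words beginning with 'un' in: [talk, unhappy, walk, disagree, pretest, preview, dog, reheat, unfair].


Checking each word for prefix 'un':
  'talk' -> no (count: 0)
  'unhappy' -> YES, starts with 'un' (count: 1)
  'walk' -> no (count: 1)
  'disagree' -> no (count: 1)
  'pretest' -> no (count: 1)
  'preview' -> no (count: 1)
  'dog' -> no (count: 1)
  'reheat' -> no (count: 1)
  'unfair' -> YES, starts with 'un' (count: 2)
Total with prefix 'un': 2

2


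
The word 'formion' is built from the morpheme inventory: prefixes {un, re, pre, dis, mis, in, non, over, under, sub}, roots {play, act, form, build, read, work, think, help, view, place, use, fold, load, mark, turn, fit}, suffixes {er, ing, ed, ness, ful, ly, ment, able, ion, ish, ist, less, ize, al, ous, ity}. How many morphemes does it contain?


Segmenting 'formion' against the inventory:
  'form' -> root (morpheme 1)
  'ion' -> suffix (morpheme 2)
Total morphemes: 2

2


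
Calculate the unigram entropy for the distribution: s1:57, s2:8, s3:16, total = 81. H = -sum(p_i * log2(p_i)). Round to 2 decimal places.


Computing entropy H = -sum(p_i * log2(p_i)):
  s1: p = 57/81 = 0.7037, -p*log2(p) = 0.3567
  s2: p = 8/81 = 0.0988, -p*log2(p) = 0.3299
  s3: p = 16/81 = 0.1975, -p*log2(p) = 0.4622
H = sum of terms = 1.1488
Rounded to 2 decimals: 1.15

1.15


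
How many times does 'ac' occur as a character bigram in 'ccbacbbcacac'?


Scanning 'ccbacbbcacac' for bigram 'ac':
  Position 0: 'cc' -> no
  Position 1: 'cb' -> no
  Position 2: 'ba' -> no
  Position 3: 'ac' -> MATCH
  Position 4: 'cb' -> no
  Position 5: 'bb' -> no
  Position 6: 'bc' -> no
  Position 7: 'ca' -> no
  Position 8: 'ac' -> MATCH
  Position 9: 'ca' -> no
  Position 10: 'ac' -> MATCH
Total matches: 3

3


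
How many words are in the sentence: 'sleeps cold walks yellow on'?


Counting words by splitting on spaces:
  Word 1: 'sleeps'
  Word 2: 'cold'
  Word 3: 'walks'
  Word 4: 'yellow'
  Word 5: 'on'
Total words: 5

5
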